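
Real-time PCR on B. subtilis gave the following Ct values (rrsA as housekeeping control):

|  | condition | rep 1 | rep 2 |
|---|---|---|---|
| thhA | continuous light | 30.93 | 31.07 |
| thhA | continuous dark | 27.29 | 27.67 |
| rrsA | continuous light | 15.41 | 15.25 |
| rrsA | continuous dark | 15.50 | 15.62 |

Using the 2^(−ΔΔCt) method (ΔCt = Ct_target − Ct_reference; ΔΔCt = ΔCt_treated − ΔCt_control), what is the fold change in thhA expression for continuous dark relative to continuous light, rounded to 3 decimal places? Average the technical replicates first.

13.454

Mean Ct: thhA continuous light 31.000; thhA continuous dark 27.480; rrsA continuous light 15.330; rrsA continuous dark 15.560
ΔCt(continuous light) = 31.000 − 15.330 = 15.670
ΔCt(continuous dark) = 27.480 − 15.560 = 11.920
ΔΔCt = 11.920 − 15.670 = -3.750
Fold change = 2^(−(-3.750)) = 2^3.750 = 13.4543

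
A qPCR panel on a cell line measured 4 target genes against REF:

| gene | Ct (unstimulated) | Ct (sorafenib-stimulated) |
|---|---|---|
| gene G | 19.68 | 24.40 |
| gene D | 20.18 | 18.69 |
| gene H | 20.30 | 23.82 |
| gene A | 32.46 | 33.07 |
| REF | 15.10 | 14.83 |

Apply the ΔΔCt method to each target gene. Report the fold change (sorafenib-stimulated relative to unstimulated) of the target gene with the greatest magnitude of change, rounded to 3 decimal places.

gene G: ΔΔCt = (24.40−14.83) − (19.68−15.10) = 9.57 − 4.58 = 4.99; fold change = 2^-4.99 = 0.031
gene D: ΔΔCt = (18.69−14.83) − (20.18−15.10) = 3.86 − 5.08 = -1.22; fold change = 2^1.22 = 2.329
gene H: ΔΔCt = (23.82−14.83) − (20.30−15.10) = 8.99 − 5.20 = 3.79; fold change = 2^-3.79 = 0.072
gene A: ΔΔCt = (33.07−14.83) − (32.46−15.10) = 18.24 − 17.36 = 0.88; fold change = 2^-0.88 = 0.543
gene G has the largest |ΔΔCt| = 4.99.

0.031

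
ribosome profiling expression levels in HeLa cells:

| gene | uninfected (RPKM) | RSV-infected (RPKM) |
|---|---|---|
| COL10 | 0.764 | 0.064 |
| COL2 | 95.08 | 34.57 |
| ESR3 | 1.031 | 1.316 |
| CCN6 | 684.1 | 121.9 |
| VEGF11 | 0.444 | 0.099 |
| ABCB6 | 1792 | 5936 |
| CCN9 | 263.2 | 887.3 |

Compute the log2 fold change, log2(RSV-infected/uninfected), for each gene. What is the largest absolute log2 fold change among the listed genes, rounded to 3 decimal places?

3.577

log2(0.064/0.764) = -3.577  (COL10)
log2(34.57/95.08) = -1.460  (COL2)
log2(1.316/1.031) = 0.352  (ESR3)
log2(121.9/684.1) = -2.489  (CCN6)
log2(0.099/0.444) = -2.165  (VEGF11)
log2(5936/1792) = 1.728  (ABCB6)
log2(887.3/263.2) = 1.753  (CCN9)
The largest magnitude belongs to COL10.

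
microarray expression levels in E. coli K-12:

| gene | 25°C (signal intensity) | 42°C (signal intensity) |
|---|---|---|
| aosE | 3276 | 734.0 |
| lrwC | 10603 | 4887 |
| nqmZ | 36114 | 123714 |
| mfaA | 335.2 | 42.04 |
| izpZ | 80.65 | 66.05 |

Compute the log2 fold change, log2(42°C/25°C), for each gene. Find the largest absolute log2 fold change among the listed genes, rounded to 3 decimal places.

2.995

log2(734.0/3276) = -2.158  (aosE)
log2(4887/10603) = -1.117  (lrwC)
log2(123714/36114) = 1.776  (nqmZ)
log2(42.04/335.2) = -2.995  (mfaA)
log2(66.05/80.65) = -0.288  (izpZ)
The largest magnitude belongs to mfaA.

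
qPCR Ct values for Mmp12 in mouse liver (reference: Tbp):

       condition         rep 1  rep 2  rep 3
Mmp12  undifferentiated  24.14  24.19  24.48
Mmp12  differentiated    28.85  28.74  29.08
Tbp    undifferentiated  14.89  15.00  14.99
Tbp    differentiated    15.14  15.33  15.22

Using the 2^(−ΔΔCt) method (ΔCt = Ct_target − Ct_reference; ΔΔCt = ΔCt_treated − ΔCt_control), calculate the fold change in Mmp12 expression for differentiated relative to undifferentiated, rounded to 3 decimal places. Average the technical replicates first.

0.049

Mean Ct: Mmp12 undifferentiated 24.270; Mmp12 differentiated 28.890; Tbp undifferentiated 14.960; Tbp differentiated 15.230
ΔCt(undifferentiated) = 24.270 − 14.960 = 9.310
ΔCt(differentiated) = 28.890 − 15.230 = 13.660
ΔΔCt = 13.660 − 9.310 = 4.350
Fold change = 2^(−4.350) = 0.0490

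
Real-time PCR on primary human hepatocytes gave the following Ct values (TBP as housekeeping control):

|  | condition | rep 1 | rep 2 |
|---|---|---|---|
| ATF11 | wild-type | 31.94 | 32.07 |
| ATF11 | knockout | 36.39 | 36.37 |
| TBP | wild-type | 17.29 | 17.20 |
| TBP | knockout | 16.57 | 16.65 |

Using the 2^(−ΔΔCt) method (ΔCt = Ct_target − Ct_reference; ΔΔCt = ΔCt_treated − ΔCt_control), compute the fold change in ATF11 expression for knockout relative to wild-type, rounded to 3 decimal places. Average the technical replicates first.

Mean Ct: ATF11 wild-type 32.005; ATF11 knockout 36.380; TBP wild-type 17.245; TBP knockout 16.610
ΔCt(wild-type) = 32.005 − 17.245 = 14.760
ΔCt(knockout) = 36.380 − 16.610 = 19.770
ΔΔCt = 19.770 − 14.760 = 5.010
Fold change = 2^(−5.010) = 0.0310

0.031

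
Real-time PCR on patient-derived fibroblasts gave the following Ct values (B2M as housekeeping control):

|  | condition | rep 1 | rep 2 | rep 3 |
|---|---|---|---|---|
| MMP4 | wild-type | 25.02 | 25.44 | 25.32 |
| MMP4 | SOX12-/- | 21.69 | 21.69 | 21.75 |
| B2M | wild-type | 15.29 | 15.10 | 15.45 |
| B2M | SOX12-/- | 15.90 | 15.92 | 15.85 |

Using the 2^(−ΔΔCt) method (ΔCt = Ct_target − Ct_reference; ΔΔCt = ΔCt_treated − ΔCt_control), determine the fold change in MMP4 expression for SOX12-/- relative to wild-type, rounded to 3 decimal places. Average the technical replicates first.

Mean Ct: MMP4 wild-type 25.260; MMP4 SOX12-/- 21.710; B2M wild-type 15.280; B2M SOX12-/- 15.890
ΔCt(wild-type) = 25.260 − 15.280 = 9.980
ΔCt(SOX12-/-) = 21.710 − 15.890 = 5.820
ΔΔCt = 5.820 − 9.980 = -4.160
Fold change = 2^(−(-4.160)) = 2^4.160 = 17.8766

17.877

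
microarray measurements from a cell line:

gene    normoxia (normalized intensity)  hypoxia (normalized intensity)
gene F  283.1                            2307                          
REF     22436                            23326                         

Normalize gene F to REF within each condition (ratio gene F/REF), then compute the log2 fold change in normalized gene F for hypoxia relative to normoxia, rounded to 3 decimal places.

gene F/REF (normoxia) = 283.1 / 22436 = 0.012618
gene F/REF (hypoxia) = 2307 / 23326 = 0.098903
Fold change = 0.098903 / 0.012618 = 7.8381
log2(7.8381) = 2.9705

2.971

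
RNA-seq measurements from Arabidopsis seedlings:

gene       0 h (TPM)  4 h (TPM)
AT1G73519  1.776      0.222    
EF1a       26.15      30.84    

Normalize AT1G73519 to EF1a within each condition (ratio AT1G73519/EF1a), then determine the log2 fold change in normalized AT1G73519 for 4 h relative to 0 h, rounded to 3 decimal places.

-3.238

AT1G73519/EF1a (0 h) = 1.776 / 26.15 = 0.067916
AT1G73519/EF1a (4 h) = 0.222 / 30.84 = 0.0071984
Fold change = 0.0071984 / 0.067916 = 0.1060
log2(0.1060) = -3.2380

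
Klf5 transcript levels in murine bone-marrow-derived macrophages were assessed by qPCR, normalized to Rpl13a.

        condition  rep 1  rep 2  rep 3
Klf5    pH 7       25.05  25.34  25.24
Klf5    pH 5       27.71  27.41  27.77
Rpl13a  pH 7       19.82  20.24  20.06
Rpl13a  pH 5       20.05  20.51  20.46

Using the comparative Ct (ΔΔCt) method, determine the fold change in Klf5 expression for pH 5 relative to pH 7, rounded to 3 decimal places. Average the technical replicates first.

0.230

Mean Ct: Klf5 pH 7 25.210; Klf5 pH 5 27.630; Rpl13a pH 7 20.040; Rpl13a pH 5 20.340
ΔCt(pH 7) = 25.210 − 20.040 = 5.170
ΔCt(pH 5) = 27.630 − 20.340 = 7.290
ΔΔCt = 7.290 − 5.170 = 2.120
Fold change = 2^(−2.120) = 0.2300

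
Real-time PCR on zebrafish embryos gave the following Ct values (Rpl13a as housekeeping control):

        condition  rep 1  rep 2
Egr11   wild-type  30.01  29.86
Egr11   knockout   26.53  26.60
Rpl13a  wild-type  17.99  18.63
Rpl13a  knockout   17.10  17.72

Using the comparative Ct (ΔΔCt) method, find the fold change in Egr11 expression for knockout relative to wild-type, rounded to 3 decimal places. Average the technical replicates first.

Mean Ct: Egr11 wild-type 29.935; Egr11 knockout 26.565; Rpl13a wild-type 18.310; Rpl13a knockout 17.410
ΔCt(wild-type) = 29.935 − 18.310 = 11.625
ΔCt(knockout) = 26.565 − 17.410 = 9.155
ΔΔCt = 9.155 − 11.625 = -2.470
Fold change = 2^(−(-2.470)) = 2^2.470 = 5.5404

5.540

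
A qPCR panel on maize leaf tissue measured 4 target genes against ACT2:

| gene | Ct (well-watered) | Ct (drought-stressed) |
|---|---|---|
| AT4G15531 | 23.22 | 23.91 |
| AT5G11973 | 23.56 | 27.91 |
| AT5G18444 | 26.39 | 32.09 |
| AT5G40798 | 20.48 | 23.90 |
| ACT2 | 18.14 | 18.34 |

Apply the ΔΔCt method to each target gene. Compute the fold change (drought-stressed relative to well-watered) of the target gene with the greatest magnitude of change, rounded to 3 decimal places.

AT4G15531: ΔΔCt = (23.91−18.34) − (23.22−18.14) = 5.57 − 5.08 = 0.49; fold change = 2^-0.49 = 0.712
AT5G11973: ΔΔCt = (27.91−18.34) − (23.56−18.14) = 9.57 − 5.42 = 4.15; fold change = 2^-4.15 = 0.056
AT5G18444: ΔΔCt = (32.09−18.34) − (26.39−18.14) = 13.75 − 8.25 = 5.50; fold change = 2^-5.50 = 0.022
AT5G40798: ΔΔCt = (23.90−18.34) − (20.48−18.14) = 5.56 − 2.34 = 3.22; fold change = 2^-3.22 = 0.107
AT5G18444 has the largest |ΔΔCt| = 5.50.

0.022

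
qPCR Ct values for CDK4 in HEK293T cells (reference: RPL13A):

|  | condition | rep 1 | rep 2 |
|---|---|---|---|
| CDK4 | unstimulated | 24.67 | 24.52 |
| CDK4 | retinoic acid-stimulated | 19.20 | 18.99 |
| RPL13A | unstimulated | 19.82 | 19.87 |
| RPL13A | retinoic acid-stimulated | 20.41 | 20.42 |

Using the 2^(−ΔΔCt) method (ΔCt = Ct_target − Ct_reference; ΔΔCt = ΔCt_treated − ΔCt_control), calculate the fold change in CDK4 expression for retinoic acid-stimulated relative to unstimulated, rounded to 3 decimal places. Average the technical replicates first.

Mean Ct: CDK4 unstimulated 24.595; CDK4 retinoic acid-stimulated 19.095; RPL13A unstimulated 19.845; RPL13A retinoic acid-stimulated 20.415
ΔCt(unstimulated) = 24.595 − 19.845 = 4.750
ΔCt(retinoic acid-stimulated) = 19.095 − 20.415 = -1.320
ΔΔCt = -1.320 − 4.750 = -6.070
Fold change = 2^(−(-6.070)) = 2^6.070 = 67.1819

67.182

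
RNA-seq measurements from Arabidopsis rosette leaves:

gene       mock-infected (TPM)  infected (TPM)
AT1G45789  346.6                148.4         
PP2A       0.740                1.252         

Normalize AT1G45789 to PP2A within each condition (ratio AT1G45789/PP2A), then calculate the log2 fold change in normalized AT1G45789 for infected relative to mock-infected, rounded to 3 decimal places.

AT1G45789/PP2A (mock-infected) = 346.6 / 0.740 = 468.38
AT1G45789/PP2A (infected) = 148.4 / 1.252 = 118.53
Fold change = 118.53 / 468.38 = 0.2531
log2(0.2531) = -1.9824

-1.982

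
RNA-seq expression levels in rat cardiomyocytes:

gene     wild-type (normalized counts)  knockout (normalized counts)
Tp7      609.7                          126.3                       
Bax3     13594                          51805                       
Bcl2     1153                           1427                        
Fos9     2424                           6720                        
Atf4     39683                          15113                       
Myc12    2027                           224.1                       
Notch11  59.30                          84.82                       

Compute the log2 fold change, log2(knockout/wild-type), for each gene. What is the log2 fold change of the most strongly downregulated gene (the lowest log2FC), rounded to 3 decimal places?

-3.177

log2(126.3/609.7) = -2.271  (Tp7)
log2(51805/13594) = 1.930  (Bax3)
log2(1427/1153) = 0.308  (Bcl2)
log2(6720/2424) = 1.471  (Fos9)
log2(15113/39683) = -1.393  (Atf4)
log2(224.1/2027) = -3.177  (Myc12)
log2(84.82/59.30) = 0.516  (Notch11)
Myc12 is most strongly downregulated.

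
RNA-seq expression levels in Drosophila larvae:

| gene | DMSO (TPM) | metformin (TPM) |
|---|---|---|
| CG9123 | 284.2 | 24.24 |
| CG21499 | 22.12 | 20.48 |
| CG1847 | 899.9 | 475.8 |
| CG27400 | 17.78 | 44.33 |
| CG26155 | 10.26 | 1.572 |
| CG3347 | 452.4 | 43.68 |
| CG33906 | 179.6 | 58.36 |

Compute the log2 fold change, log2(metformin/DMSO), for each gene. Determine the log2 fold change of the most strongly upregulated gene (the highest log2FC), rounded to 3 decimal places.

1.318

log2(24.24/284.2) = -3.551  (CG9123)
log2(20.48/22.12) = -0.111  (CG21499)
log2(475.8/899.9) = -0.919  (CG1847)
log2(44.33/17.78) = 1.318  (CG27400)
log2(1.572/10.26) = -2.706  (CG26155)
log2(43.68/452.4) = -3.373  (CG3347)
log2(58.36/179.6) = -1.622  (CG33906)
CG27400 is most strongly upregulated.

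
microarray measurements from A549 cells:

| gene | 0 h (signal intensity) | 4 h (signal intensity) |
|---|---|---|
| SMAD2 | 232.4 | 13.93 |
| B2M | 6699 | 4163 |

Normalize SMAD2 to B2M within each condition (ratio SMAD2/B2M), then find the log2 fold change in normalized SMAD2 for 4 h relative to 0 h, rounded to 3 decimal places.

-3.374

SMAD2/B2M (0 h) = 232.4 / 6699 = 0.034692
SMAD2/B2M (4 h) = 13.93 / 4163 = 0.0033461
Fold change = 0.0033461 / 0.034692 = 0.0965
log2(0.0965) = -3.3740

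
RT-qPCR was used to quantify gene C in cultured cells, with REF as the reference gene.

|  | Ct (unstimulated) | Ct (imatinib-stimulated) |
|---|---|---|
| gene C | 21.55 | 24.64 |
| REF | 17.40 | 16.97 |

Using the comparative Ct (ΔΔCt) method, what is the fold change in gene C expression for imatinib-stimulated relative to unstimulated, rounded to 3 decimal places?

0.087

ΔCt(unstimulated) = 21.550 − 17.400 = 4.150
ΔCt(imatinib-stimulated) = 24.640 − 16.970 = 7.670
ΔΔCt = 7.670 − 4.150 = 3.520
Fold change = 2^(−3.520) = 0.0872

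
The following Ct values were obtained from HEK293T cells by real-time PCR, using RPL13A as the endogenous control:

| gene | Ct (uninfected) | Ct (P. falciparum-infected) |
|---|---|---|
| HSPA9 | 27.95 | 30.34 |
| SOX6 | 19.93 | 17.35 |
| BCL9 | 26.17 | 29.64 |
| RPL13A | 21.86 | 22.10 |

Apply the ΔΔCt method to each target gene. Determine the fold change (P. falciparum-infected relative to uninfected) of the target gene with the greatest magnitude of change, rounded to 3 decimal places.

0.107

HSPA9: ΔΔCt = (30.34−22.10) − (27.95−21.86) = 8.24 − 6.09 = 2.15; fold change = 2^-2.15 = 0.225
SOX6: ΔΔCt = (17.35−22.10) − (19.93−21.86) = -4.75 − (-1.93) = -2.82; fold change = 2^2.82 = 7.062
BCL9: ΔΔCt = (29.64−22.10) − (26.17−21.86) = 7.54 − 4.31 = 3.23; fold change = 2^-3.23 = 0.107
BCL9 has the largest |ΔΔCt| = 3.23.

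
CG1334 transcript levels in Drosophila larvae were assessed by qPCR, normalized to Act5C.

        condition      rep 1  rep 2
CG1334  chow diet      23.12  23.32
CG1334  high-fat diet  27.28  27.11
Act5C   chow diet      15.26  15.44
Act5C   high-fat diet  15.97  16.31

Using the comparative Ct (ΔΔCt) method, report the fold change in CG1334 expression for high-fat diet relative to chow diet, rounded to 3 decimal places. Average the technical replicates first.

Mean Ct: CG1334 chow diet 23.220; CG1334 high-fat diet 27.195; Act5C chow diet 15.350; Act5C high-fat diet 16.140
ΔCt(chow diet) = 23.220 − 15.350 = 7.870
ΔCt(high-fat diet) = 27.195 − 16.140 = 11.055
ΔΔCt = 11.055 − 7.870 = 3.185
Fold change = 2^(−3.185) = 0.1100

0.110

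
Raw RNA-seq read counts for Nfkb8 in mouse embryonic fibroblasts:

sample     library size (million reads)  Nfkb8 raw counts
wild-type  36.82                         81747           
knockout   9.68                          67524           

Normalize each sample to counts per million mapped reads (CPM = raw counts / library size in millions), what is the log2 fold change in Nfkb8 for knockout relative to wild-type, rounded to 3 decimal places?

CPM(wild-type) = 81747 / 36.82 = 2220.1793
CPM(knockout) = 67524 / 9.68 = 6975.6198
Fold change = 6975.6198 / 2220.1793 = 3.14192
log2(3.14192) = 1.6516

1.652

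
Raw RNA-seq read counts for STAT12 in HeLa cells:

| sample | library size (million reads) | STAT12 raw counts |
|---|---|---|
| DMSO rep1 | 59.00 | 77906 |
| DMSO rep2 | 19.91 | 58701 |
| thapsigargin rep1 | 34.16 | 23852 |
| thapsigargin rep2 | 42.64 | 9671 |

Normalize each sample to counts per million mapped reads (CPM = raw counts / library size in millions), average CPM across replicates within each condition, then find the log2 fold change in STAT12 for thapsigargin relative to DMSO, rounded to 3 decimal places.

CPM(DMSO rep1) = 77906 / 59.00 = 1320.4407
CPM(DMSO rep2) = 58701 / 19.91 = 2948.3174
CPM(thapsigargin rep1) = 23852 / 34.16 = 698.2436
CPM(thapsigargin rep2) = 9671 / 42.64 = 226.8058
mean CPM(DMSO) = 2134.3791; mean CPM(thapsigargin) = 462.5247
Fold change = 462.5247 / 2134.3791 = 0.21670
log2(0.21670) = -2.2062

-2.206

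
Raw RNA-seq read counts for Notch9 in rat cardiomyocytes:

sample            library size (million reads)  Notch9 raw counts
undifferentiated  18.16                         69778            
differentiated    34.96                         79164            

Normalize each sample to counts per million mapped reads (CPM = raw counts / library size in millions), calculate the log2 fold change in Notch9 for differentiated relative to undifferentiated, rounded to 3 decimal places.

CPM(undifferentiated) = 69778 / 18.16 = 3842.4009
CPM(differentiated) = 79164 / 34.96 = 2264.4165
Fold change = 2264.4165 / 3842.4009 = 0.58932
log2(0.58932) = -0.7629

-0.763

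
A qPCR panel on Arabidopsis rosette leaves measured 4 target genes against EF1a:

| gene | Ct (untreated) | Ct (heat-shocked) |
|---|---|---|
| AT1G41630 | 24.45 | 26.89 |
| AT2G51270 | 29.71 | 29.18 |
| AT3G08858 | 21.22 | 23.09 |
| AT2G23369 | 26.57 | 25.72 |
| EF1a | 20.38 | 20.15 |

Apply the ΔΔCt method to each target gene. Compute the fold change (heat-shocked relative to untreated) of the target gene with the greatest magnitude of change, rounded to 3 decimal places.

AT1G41630: ΔΔCt = (26.89−20.15) − (24.45−20.38) = 6.74 − 4.07 = 2.67; fold change = 2^-2.67 = 0.157
AT2G51270: ΔΔCt = (29.18−20.15) − (29.71−20.38) = 9.03 − 9.33 = -0.30; fold change = 2^0.30 = 1.231
AT3G08858: ΔΔCt = (23.09−20.15) − (21.22−20.38) = 2.94 − 0.84 = 2.10; fold change = 2^-2.10 = 0.233
AT2G23369: ΔΔCt = (25.72−20.15) − (26.57−20.38) = 5.57 − 6.19 = -0.62; fold change = 2^0.62 = 1.537
AT1G41630 has the largest |ΔΔCt| = 2.67.

0.157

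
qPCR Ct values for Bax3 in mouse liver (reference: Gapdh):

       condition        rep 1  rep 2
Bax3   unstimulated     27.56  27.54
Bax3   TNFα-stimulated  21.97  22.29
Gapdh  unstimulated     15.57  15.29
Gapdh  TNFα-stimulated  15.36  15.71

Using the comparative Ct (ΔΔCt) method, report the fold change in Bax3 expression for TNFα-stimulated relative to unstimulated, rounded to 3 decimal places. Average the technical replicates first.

Mean Ct: Bax3 unstimulated 27.550; Bax3 TNFα-stimulated 22.130; Gapdh unstimulated 15.430; Gapdh TNFα-stimulated 15.535
ΔCt(unstimulated) = 27.550 − 15.430 = 12.120
ΔCt(TNFα-stimulated) = 22.130 − 15.535 = 6.595
ΔΔCt = 6.595 − 12.120 = -5.525
Fold change = 2^(−(-5.525)) = 2^5.525 = 46.0459

46.046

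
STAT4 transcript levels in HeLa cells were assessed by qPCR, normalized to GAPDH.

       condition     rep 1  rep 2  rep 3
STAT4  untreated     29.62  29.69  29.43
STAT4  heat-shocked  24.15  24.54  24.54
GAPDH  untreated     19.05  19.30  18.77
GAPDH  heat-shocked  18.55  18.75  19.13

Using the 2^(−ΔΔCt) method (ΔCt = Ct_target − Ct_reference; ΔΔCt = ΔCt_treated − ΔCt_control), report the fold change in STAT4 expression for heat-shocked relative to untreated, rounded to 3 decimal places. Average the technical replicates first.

30.696

Mean Ct: STAT4 untreated 29.580; STAT4 heat-shocked 24.410; GAPDH untreated 19.040; GAPDH heat-shocked 18.810
ΔCt(untreated) = 29.580 − 19.040 = 10.540
ΔCt(heat-shocked) = 24.410 − 18.810 = 5.600
ΔΔCt = 5.600 − 10.540 = -4.940
Fold change = 2^(−(-4.940)) = 2^4.940 = 30.6965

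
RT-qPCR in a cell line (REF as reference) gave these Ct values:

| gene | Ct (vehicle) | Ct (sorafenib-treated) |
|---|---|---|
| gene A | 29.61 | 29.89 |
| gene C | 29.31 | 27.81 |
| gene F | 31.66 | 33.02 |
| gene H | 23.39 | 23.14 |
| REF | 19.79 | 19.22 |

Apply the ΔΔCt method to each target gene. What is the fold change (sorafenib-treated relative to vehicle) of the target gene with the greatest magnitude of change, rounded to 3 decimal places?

0.262

gene A: ΔΔCt = (29.89−19.22) − (29.61−19.79) = 10.67 − 9.82 = 0.85; fold change = 2^-0.85 = 0.555
gene C: ΔΔCt = (27.81−19.22) − (29.31−19.79) = 8.59 − 9.52 = -0.93; fold change = 2^0.93 = 1.905
gene F: ΔΔCt = (33.02−19.22) − (31.66−19.79) = 13.80 − 11.87 = 1.93; fold change = 2^-1.93 = 0.262
gene H: ΔΔCt = (23.14−19.22) − (23.39−19.79) = 3.92 − 3.60 = 0.32; fold change = 2^-0.32 = 0.801
gene F has the largest |ΔΔCt| = 1.93.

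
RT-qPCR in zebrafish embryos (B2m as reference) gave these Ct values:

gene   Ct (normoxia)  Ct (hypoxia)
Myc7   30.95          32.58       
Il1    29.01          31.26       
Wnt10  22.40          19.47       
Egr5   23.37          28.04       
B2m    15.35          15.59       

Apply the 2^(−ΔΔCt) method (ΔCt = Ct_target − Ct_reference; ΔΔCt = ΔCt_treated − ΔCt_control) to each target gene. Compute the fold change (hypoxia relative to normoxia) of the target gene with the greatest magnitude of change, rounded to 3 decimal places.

0.046

Myc7: ΔΔCt = (32.58−15.59) − (30.95−15.35) = 16.99 − 15.60 = 1.39; fold change = 2^-1.39 = 0.382
Il1: ΔΔCt = (31.26−15.59) − (29.01−15.35) = 15.67 − 13.66 = 2.01; fold change = 2^-2.01 = 0.248
Wnt10: ΔΔCt = (19.47−15.59) − (22.40−15.35) = 3.88 − 7.05 = -3.17; fold change = 2^3.17 = 9.000
Egr5: ΔΔCt = (28.04−15.59) − (23.37−15.35) = 12.45 − 8.02 = 4.43; fold change = 2^-4.43 = 0.046
Egr5 has the largest |ΔΔCt| = 4.43.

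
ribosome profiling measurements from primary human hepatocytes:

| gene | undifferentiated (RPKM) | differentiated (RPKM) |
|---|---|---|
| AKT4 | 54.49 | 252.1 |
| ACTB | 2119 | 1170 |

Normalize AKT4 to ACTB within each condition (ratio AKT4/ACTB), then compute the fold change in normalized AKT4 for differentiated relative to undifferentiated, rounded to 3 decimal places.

AKT4/ACTB (undifferentiated) = 54.49 / 2119 = 0.025715
AKT4/ACTB (differentiated) = 252.1 / 1170 = 0.21547
Fold change = 0.21547 / 0.025715 = 8.3792

8.379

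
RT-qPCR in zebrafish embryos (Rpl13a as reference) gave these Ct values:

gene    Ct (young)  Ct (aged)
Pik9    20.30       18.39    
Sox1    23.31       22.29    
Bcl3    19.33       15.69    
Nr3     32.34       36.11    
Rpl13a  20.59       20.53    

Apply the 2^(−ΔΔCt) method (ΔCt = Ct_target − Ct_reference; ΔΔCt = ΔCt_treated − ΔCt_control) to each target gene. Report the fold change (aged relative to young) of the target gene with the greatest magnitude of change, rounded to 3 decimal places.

Pik9: ΔΔCt = (18.39−20.53) − (20.30−20.59) = -2.14 − (-0.29) = -1.85; fold change = 2^1.85 = 3.605
Sox1: ΔΔCt = (22.29−20.53) − (23.31−20.59) = 1.76 − 2.72 = -0.96; fold change = 2^0.96 = 1.945
Bcl3: ΔΔCt = (15.69−20.53) − (19.33−20.59) = -4.84 − (-1.26) = -3.58; fold change = 2^3.58 = 11.959
Nr3: ΔΔCt = (36.11−20.53) − (32.34−20.59) = 15.58 − 11.75 = 3.83; fold change = 2^-3.83 = 0.070
Nr3 has the largest |ΔΔCt| = 3.83.

0.070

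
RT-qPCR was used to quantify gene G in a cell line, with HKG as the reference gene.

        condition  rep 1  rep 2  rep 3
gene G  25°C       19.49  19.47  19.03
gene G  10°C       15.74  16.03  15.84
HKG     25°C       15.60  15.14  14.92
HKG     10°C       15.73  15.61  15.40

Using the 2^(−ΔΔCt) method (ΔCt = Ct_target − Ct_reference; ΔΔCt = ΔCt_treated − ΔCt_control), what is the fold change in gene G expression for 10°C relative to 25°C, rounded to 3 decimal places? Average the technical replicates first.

Mean Ct: gene G 25°C 19.330; gene G 10°C 15.870; HKG 25°C 15.220; HKG 10°C 15.580
ΔCt(25°C) = 19.330 − 15.220 = 4.110
ΔCt(10°C) = 15.870 − 15.580 = 0.290
ΔΔCt = 0.290 − 4.110 = -3.820
Fold change = 2^(−(-3.820)) = 2^3.820 = 14.1232

14.123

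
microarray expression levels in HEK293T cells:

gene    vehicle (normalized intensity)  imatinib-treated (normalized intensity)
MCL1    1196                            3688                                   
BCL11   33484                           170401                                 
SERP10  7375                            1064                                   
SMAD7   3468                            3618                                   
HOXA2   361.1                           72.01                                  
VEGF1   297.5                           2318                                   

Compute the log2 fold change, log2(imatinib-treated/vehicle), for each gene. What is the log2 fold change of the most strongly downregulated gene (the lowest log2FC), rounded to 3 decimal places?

log2(3688/1196) = 1.625  (MCL1)
log2(170401/33484) = 2.347  (BCL11)
log2(1064/7375) = -2.793  (SERP10)
log2(3618/3468) = 0.061  (SMAD7)
log2(72.01/361.1) = -2.326  (HOXA2)
log2(2318/297.5) = 2.962  (VEGF1)
SERP10 is most strongly downregulated.

-2.793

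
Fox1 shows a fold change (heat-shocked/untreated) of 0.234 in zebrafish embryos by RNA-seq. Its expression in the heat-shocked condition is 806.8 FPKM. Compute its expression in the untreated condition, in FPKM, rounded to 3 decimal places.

3447.863

untreated expression = 806.8 / 0.234 = 3447.863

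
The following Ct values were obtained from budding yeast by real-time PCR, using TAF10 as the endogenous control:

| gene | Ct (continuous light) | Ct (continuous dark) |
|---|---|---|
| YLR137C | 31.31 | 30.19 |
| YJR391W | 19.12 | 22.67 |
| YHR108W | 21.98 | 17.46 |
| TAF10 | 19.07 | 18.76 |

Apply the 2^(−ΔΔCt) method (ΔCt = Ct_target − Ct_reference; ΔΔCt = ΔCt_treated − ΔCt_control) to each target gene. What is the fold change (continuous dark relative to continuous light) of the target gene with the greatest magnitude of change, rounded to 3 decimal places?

YLR137C: ΔΔCt = (30.19−18.76) − (31.31−19.07) = 11.43 − 12.24 = -0.81; fold change = 2^0.81 = 1.753
YJR391W: ΔΔCt = (22.67−18.76) − (19.12−19.07) = 3.91 − 0.05 = 3.86; fold change = 2^-3.86 = 0.069
YHR108W: ΔΔCt = (17.46−18.76) − (21.98−19.07) = -1.30 − 2.91 = -4.21; fold change = 2^4.21 = 18.507
YHR108W has the largest |ΔΔCt| = 4.21.

18.507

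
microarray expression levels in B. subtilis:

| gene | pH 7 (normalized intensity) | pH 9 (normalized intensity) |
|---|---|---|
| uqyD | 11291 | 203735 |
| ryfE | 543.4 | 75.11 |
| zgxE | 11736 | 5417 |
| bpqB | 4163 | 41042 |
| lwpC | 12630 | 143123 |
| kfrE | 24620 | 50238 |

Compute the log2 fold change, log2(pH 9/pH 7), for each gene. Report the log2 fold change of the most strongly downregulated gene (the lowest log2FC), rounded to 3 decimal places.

log2(203735/11291) = 4.173  (uqyD)
log2(75.11/543.4) = -2.855  (ryfE)
log2(5417/11736) = -1.115  (zgxE)
log2(41042/4163) = 3.301  (bpqB)
log2(143123/12630) = 3.502  (lwpC)
log2(50238/24620) = 1.029  (kfrE)
ryfE is most strongly downregulated.

-2.855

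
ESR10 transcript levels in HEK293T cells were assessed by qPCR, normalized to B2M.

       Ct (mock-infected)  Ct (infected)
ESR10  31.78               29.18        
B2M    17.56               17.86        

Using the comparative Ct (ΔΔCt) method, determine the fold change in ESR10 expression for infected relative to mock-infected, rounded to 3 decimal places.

ΔCt(mock-infected) = 31.780 − 17.560 = 14.220
ΔCt(infected) = 29.180 − 17.860 = 11.320
ΔΔCt = 11.320 − 14.220 = -2.900
Fold change = 2^(−(-2.900)) = 2^2.900 = 7.4643

7.464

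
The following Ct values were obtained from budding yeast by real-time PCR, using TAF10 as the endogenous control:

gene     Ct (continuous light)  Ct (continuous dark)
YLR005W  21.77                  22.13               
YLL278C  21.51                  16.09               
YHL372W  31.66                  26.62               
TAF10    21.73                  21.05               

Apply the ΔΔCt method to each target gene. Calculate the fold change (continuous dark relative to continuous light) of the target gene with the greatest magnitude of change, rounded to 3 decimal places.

26.723

YLR005W: ΔΔCt = (22.13−21.05) − (21.77−21.73) = 1.08 − 0.04 = 1.04; fold change = 2^-1.04 = 0.486
YLL278C: ΔΔCt = (16.09−21.05) − (21.51−21.73) = -4.96 − (-0.22) = -4.74; fold change = 2^4.74 = 26.723
YHL372W: ΔΔCt = (26.62−21.05) − (31.66−21.73) = 5.57 − 9.93 = -4.36; fold change = 2^4.36 = 20.535
YLL278C has the largest |ΔΔCt| = 4.74.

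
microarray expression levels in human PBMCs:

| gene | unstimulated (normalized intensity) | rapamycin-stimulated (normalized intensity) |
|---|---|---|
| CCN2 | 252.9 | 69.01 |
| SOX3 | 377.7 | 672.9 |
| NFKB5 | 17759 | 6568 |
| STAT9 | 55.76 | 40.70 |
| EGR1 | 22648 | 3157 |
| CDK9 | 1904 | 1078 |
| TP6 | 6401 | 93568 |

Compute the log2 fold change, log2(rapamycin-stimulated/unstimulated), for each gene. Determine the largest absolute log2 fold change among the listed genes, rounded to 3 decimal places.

3.870

log2(69.01/252.9) = -1.874  (CCN2)
log2(672.9/377.7) = 0.833  (SOX3)
log2(6568/17759) = -1.435  (NFKB5)
log2(40.70/55.76) = -0.454  (STAT9)
log2(3157/22648) = -2.843  (EGR1)
log2(1078/1904) = -0.821  (CDK9)
log2(93568/6401) = 3.870  (TP6)
The largest magnitude belongs to TP6.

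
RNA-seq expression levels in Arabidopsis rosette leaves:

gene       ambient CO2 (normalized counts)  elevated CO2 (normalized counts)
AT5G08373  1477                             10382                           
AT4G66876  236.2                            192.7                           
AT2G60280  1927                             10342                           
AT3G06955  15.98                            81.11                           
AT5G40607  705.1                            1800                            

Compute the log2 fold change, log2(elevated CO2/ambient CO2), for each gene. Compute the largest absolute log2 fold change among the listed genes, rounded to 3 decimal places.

log2(10382/1477) = 2.813  (AT5G08373)
log2(192.7/236.2) = -0.294  (AT4G66876)
log2(10342/1927) = 2.424  (AT2G60280)
log2(81.11/15.98) = 2.344  (AT3G06955)
log2(1800/705.1) = 1.352  (AT5G40607)
The largest magnitude belongs to AT5G08373.

2.813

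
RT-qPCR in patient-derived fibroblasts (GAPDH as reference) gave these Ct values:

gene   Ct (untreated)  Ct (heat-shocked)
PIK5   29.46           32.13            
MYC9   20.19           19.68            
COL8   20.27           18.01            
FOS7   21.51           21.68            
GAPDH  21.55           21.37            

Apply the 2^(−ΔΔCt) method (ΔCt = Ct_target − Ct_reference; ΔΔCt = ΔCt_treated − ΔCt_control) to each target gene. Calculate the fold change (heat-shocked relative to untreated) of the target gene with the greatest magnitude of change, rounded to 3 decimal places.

PIK5: ΔΔCt = (32.13−21.37) − (29.46−21.55) = 10.76 − 7.91 = 2.85; fold change = 2^-2.85 = 0.139
MYC9: ΔΔCt = (19.68−21.37) − (20.19−21.55) = -1.69 − (-1.36) = -0.33; fold change = 2^0.33 = 1.257
COL8: ΔΔCt = (18.01−21.37) − (20.27−21.55) = -3.36 − (-1.28) = -2.08; fold change = 2^2.08 = 4.228
FOS7: ΔΔCt = (21.68−21.37) − (21.51−21.55) = 0.31 − (-0.04) = 0.35; fold change = 2^-0.35 = 0.785
PIK5 has the largest |ΔΔCt| = 2.85.

0.139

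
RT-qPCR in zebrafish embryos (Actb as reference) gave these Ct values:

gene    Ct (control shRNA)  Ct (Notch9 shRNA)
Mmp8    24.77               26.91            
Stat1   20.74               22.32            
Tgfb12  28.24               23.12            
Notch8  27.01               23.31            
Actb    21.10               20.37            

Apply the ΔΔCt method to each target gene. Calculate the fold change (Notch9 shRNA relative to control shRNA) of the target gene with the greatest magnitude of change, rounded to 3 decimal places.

Mmp8: ΔΔCt = (26.91−20.37) − (24.77−21.10) = 6.54 − 3.67 = 2.87; fold change = 2^-2.87 = 0.137
Stat1: ΔΔCt = (22.32−20.37) − (20.74−21.10) = 1.95 − (-0.36) = 2.31; fold change = 2^-2.31 = 0.202
Tgfb12: ΔΔCt = (23.12−20.37) − (28.24−21.10) = 2.75 − 7.14 = -4.39; fold change = 2^4.39 = 20.966
Notch8: ΔΔCt = (23.31−20.37) − (27.01−21.10) = 2.94 − 5.91 = -2.97; fold change = 2^2.97 = 7.835
Tgfb12 has the largest |ΔΔCt| = 4.39.

20.966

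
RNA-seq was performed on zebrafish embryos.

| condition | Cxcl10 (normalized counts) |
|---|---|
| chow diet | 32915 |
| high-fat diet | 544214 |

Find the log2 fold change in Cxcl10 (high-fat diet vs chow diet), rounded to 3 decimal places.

Fold change = 544214 / 32915 = 16.5339
log2(16.5339) = 4.0474

4.047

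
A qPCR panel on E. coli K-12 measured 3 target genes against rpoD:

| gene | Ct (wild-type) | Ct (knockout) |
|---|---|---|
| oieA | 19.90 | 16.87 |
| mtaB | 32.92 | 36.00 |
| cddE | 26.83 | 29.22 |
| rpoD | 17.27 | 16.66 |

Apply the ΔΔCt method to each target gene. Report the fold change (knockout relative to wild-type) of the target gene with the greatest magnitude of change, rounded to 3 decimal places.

0.077

oieA: ΔΔCt = (16.87−16.66) − (19.90−17.27) = 0.21 − 2.63 = -2.42; fold change = 2^2.42 = 5.352
mtaB: ΔΔCt = (36.00−16.66) − (32.92−17.27) = 19.34 − 15.65 = 3.69; fold change = 2^-3.69 = 0.077
cddE: ΔΔCt = (29.22−16.66) − (26.83−17.27) = 12.56 − 9.56 = 3.00; fold change = 2^-3.00 = 0.125
mtaB has the largest |ΔΔCt| = 3.69.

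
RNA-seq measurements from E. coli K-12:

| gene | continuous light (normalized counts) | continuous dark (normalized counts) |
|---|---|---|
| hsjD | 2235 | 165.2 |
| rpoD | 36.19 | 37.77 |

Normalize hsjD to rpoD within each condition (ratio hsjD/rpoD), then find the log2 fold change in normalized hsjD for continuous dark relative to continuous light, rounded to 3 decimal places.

-3.820

hsjD/rpoD (continuous light) = 2235 / 36.19 = 61.757
hsjD/rpoD (continuous dark) = 165.2 / 37.77 = 4.3738
Fold change = 4.3738 / 61.757 = 0.0708
log2(0.0708) = -3.8196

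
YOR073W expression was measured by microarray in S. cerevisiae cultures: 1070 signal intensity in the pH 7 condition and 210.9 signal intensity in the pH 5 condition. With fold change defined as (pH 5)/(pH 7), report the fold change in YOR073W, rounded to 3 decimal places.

0.197

Fold change = 210.9 / 1070 = 0.1971
YOR073W is downregulated.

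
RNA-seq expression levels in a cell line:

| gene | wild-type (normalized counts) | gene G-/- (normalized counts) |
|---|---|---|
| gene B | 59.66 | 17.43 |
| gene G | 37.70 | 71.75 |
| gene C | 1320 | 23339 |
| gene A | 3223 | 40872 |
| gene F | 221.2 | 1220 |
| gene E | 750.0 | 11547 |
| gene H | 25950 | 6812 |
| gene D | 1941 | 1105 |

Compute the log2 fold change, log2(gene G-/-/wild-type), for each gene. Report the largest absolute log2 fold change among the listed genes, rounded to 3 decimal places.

log2(17.43/59.66) = -1.775  (gene B)
log2(71.75/37.70) = 0.928  (gene G)
log2(23339/1320) = 4.144  (gene C)
log2(40872/3223) = 3.665  (gene A)
log2(1220/221.2) = 2.463  (gene F)
log2(11547/750.0) = 3.944  (gene E)
log2(6812/25950) = -1.930  (gene H)
log2(1105/1941) = -0.813  (gene D)
The largest magnitude belongs to gene C.

4.144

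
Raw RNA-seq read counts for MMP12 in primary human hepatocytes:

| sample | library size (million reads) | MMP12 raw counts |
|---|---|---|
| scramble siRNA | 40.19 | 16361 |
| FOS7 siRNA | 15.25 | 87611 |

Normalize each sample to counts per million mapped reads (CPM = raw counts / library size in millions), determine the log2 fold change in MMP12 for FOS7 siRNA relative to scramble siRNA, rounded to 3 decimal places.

CPM(scramble siRNA) = 16361 / 40.19 = 407.0913
CPM(FOS7 siRNA) = 87611 / 15.25 = 5744.9836
Fold change = 5744.9836 / 407.0913 = 14.11227
log2(14.11227) = 3.8189

3.819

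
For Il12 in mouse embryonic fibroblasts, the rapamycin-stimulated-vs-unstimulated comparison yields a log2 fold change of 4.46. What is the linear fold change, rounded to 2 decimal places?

22.01

Fold change = 2^(4.46) = 22.009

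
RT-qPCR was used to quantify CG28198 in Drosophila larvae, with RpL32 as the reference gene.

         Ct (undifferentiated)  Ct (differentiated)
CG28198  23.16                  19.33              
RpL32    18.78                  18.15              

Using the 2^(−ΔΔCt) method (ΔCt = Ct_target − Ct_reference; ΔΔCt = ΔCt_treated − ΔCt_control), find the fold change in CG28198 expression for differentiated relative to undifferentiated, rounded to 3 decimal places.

9.190

ΔCt(undifferentiated) = 23.160 − 18.780 = 4.380
ΔCt(differentiated) = 19.330 − 18.150 = 1.180
ΔΔCt = 1.180 − 4.380 = -3.200
Fold change = 2^(−(-3.200)) = 2^3.200 = 9.1896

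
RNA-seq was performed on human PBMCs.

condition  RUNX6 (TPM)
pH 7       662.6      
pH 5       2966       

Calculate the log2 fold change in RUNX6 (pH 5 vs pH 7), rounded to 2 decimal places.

Fold change = 2966 / 662.6 = 4.4763
log2(4.4763) = 2.162

2.16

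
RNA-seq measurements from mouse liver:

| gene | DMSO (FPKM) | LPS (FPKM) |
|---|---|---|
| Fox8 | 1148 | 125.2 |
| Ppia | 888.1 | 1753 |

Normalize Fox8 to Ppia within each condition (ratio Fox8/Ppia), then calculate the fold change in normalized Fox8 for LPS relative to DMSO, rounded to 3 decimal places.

Fox8/Ppia (DMSO) = 1148 / 888.1 = 1.2926
Fox8/Ppia (LPS) = 125.2 / 1753 = 0.07142
Fold change = 0.07142 / 1.2926 = 0.0553

0.055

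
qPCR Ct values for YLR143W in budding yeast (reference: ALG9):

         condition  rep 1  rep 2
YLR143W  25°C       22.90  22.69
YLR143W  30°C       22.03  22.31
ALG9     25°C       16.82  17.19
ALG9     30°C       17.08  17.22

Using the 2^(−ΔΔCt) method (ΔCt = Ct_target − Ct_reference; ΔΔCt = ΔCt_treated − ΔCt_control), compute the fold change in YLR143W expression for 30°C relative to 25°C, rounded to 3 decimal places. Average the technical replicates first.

1.705

Mean Ct: YLR143W 25°C 22.795; YLR143W 30°C 22.170; ALG9 25°C 17.005; ALG9 30°C 17.150
ΔCt(25°C) = 22.795 − 17.005 = 5.790
ΔCt(30°C) = 22.170 − 17.150 = 5.020
ΔΔCt = 5.020 − 5.790 = -0.770
Fold change = 2^(−(-0.770)) = 2^0.770 = 1.7053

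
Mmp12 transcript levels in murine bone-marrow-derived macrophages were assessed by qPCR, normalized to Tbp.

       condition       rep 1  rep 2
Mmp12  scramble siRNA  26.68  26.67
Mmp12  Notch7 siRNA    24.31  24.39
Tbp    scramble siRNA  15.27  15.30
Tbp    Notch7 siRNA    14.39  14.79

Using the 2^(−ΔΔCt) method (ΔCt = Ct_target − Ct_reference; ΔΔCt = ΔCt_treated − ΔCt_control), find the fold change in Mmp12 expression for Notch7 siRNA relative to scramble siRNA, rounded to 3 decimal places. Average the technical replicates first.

Mean Ct: Mmp12 scramble siRNA 26.675; Mmp12 Notch7 siRNA 24.350; Tbp scramble siRNA 15.285; Tbp Notch7 siRNA 14.590
ΔCt(scramble siRNA) = 26.675 − 15.285 = 11.390
ΔCt(Notch7 siRNA) = 24.350 − 14.590 = 9.760
ΔΔCt = 9.760 − 11.390 = -1.630
Fold change = 2^(−(-1.630)) = 2^1.630 = 3.0951

3.095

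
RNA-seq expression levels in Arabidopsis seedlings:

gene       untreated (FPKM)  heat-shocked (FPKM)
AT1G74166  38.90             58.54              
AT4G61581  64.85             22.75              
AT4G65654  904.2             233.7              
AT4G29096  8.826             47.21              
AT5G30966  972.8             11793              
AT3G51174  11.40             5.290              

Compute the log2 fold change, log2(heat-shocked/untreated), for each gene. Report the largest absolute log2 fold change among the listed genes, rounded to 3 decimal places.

3.600

log2(58.54/38.90) = 0.590  (AT1G74166)
log2(22.75/64.85) = -1.511  (AT4G61581)
log2(233.7/904.2) = -1.952  (AT4G65654)
log2(47.21/8.826) = 2.419  (AT4G29096)
log2(11793/972.8) = 3.600  (AT5G30966)
log2(5.290/11.40) = -1.108  (AT3G51174)
The largest magnitude belongs to AT5G30966.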